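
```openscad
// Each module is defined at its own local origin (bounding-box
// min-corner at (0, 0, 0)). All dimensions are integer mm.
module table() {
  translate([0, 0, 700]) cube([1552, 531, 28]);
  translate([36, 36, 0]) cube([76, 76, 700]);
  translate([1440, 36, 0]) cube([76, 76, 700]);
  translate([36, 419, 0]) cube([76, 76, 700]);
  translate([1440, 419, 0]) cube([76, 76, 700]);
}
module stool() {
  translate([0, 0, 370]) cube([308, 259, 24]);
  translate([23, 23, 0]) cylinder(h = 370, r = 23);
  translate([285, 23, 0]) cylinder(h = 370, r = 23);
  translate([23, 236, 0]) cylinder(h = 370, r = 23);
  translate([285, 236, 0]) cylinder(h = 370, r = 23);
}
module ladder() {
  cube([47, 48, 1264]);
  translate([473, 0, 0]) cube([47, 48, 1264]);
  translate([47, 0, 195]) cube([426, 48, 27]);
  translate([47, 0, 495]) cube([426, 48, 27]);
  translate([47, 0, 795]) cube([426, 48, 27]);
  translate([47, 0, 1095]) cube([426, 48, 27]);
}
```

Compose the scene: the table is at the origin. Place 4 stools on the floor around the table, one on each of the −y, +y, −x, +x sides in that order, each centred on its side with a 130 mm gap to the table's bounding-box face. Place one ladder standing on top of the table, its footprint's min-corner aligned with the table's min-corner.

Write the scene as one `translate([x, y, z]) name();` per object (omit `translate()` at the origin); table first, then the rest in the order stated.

table();
translate([622, -389, 0]) stool();
translate([622, 661, 0]) stool();
translate([-438, 136, 0]) stool();
translate([1682, 136, 0]) stool();
translate([0, 0, 728]) ladder();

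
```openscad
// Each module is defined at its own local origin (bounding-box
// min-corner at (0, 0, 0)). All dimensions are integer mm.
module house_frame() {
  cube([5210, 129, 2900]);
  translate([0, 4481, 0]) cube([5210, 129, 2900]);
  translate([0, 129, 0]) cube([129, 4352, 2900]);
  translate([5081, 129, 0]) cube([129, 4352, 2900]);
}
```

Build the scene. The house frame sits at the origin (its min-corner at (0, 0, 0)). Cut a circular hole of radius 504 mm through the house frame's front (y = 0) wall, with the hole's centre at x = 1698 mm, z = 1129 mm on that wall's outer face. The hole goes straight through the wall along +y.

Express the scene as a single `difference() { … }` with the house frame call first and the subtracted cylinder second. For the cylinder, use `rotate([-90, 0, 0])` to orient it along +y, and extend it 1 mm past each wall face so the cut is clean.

difference() {
  house_frame();
  translate([1698, -1, 1129]) rotate([-90, 0, 0]) cylinder(h = 131, r = 504);
}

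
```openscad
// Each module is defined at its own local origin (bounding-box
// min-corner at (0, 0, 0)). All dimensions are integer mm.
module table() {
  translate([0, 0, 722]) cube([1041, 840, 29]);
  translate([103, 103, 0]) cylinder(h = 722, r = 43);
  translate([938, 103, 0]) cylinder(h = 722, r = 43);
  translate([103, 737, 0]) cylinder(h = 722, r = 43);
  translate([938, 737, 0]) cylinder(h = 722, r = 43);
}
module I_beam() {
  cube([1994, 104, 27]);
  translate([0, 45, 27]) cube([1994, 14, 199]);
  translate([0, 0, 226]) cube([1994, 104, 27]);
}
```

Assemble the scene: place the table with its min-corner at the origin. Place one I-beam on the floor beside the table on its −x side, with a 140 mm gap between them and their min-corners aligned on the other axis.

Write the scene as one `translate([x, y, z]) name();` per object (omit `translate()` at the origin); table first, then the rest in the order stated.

table();
translate([-2134, 0, 0]) I_beam();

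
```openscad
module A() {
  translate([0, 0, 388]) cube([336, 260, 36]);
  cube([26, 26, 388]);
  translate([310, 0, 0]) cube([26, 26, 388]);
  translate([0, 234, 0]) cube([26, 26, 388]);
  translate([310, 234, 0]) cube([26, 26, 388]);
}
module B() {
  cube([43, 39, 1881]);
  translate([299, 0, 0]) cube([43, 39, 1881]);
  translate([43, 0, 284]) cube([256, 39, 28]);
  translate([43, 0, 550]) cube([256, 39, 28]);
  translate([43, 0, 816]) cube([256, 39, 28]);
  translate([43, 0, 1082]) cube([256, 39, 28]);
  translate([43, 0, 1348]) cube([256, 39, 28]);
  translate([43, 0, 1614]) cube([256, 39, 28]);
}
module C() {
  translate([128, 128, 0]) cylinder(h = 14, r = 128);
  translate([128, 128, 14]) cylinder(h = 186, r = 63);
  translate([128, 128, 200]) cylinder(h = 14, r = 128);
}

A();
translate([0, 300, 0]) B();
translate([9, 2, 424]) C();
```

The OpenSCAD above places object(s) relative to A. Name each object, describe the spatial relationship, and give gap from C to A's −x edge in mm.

A is a stool. B is a ladder. C is a spool. The ladder is on the floor beside the stool on its +y side. The spool is on top of the stool. The gap from the spool to the stool's −x edge is 9 mm.

The spool's min-x is at 9; the stool's min-x is 0; gap = 9 mm.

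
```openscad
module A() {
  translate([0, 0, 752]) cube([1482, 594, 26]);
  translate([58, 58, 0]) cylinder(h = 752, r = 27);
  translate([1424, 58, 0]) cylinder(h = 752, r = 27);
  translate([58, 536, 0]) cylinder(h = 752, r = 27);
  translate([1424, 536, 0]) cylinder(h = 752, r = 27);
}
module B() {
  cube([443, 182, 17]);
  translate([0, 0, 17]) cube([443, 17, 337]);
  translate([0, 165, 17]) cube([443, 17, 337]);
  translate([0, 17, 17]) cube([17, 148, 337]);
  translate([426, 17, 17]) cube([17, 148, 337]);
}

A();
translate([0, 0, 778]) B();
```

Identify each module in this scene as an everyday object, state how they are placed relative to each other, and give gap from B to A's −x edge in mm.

The open box's min-x is at 0; the table's min-x is 0; gap = 0 mm.

A is a table. B is an open box. The open box is on top of the table. The gap from the open box to the table's −x edge is 0 mm.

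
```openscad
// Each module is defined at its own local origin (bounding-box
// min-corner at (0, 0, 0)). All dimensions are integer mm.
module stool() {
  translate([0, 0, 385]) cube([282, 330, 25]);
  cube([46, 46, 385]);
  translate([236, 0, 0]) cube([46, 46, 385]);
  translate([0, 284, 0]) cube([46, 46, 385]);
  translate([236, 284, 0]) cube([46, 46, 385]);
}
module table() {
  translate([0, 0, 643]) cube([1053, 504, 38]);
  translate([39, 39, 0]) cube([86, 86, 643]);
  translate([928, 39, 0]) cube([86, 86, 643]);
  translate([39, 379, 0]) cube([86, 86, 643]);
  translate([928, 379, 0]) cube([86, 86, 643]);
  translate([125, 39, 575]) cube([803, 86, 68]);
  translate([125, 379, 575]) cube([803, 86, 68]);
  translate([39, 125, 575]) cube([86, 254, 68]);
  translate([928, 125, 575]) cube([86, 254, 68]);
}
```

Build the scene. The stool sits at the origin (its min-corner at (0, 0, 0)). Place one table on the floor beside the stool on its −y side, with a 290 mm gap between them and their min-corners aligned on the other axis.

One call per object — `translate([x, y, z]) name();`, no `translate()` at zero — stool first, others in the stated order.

stool();
translate([0, -794, 0]) table();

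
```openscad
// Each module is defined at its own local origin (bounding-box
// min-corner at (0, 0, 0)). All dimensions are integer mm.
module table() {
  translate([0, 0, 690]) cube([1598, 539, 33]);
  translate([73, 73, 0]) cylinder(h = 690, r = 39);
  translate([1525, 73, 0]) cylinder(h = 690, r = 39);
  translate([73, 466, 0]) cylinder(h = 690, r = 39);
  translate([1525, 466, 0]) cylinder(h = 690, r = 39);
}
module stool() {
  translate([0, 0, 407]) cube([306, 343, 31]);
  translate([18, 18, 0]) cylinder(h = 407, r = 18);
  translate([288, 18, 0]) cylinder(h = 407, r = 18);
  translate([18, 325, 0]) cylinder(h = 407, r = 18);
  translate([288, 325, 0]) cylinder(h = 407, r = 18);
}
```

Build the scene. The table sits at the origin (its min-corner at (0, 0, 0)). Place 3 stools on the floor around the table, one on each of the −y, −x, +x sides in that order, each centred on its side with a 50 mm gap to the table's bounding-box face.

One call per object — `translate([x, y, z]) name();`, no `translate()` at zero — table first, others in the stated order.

table();
translate([646, -393, 0]) stool();
translate([-356, 98, 0]) stool();
translate([1648, 98, 0]) stool();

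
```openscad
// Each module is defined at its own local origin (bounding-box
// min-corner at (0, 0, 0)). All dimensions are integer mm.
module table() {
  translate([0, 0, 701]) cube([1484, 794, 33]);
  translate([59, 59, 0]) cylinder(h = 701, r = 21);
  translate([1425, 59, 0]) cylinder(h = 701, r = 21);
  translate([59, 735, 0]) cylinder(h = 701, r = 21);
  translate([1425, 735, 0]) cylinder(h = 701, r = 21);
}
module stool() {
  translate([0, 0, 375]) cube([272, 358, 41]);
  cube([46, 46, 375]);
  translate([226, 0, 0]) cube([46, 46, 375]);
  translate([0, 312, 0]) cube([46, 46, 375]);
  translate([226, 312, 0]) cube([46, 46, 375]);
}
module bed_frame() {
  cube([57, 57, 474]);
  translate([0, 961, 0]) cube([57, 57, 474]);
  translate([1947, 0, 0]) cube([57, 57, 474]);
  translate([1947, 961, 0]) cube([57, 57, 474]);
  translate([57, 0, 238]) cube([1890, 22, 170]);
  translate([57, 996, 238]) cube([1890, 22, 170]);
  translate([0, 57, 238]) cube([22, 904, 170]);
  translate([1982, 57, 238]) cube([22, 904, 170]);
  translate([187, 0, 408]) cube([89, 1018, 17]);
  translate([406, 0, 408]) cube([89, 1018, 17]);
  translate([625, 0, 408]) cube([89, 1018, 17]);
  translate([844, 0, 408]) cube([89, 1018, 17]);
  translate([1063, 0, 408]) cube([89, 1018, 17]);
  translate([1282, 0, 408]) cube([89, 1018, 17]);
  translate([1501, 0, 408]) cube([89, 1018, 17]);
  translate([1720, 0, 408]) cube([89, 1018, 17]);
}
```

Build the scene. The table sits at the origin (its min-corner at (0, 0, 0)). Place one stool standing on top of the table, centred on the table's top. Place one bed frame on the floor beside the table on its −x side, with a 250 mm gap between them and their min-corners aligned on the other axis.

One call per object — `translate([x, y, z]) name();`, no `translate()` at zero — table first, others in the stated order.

table();
translate([606, 218, 734]) stool();
translate([-2254, 0, 0]) bed_frame();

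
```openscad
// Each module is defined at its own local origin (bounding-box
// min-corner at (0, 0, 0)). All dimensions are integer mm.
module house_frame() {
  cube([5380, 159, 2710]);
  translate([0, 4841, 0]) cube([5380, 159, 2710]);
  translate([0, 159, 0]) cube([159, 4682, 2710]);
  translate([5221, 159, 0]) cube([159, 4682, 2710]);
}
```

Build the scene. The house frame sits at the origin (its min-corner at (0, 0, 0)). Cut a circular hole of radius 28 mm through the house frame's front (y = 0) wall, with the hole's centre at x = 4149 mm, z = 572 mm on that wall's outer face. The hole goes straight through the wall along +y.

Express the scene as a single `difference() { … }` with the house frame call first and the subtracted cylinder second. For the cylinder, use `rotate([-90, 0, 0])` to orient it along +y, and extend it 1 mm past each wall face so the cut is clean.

difference() {
  house_frame();
  translate([4149, -1, 572]) rotate([-90, 0, 0]) cylinder(h = 161, r = 28);
}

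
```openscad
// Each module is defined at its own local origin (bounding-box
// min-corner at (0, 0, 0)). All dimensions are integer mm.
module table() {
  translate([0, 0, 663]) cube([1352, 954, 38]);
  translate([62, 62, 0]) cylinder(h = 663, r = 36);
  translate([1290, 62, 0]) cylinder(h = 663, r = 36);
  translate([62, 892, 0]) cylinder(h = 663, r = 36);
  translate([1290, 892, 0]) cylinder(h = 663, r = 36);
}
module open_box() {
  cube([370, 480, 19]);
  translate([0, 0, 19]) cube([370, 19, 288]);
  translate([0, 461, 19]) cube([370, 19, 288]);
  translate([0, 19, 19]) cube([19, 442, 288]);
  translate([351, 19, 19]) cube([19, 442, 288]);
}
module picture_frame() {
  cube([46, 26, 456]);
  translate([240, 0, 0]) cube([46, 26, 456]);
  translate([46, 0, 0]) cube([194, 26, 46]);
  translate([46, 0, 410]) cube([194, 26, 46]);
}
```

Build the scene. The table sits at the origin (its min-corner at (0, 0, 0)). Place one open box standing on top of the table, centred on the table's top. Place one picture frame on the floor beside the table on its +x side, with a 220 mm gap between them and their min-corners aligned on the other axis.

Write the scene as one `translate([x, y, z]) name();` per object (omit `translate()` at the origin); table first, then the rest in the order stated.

table();
translate([491, 237, 701]) open_box();
translate([1572, 0, 0]) picture_frame();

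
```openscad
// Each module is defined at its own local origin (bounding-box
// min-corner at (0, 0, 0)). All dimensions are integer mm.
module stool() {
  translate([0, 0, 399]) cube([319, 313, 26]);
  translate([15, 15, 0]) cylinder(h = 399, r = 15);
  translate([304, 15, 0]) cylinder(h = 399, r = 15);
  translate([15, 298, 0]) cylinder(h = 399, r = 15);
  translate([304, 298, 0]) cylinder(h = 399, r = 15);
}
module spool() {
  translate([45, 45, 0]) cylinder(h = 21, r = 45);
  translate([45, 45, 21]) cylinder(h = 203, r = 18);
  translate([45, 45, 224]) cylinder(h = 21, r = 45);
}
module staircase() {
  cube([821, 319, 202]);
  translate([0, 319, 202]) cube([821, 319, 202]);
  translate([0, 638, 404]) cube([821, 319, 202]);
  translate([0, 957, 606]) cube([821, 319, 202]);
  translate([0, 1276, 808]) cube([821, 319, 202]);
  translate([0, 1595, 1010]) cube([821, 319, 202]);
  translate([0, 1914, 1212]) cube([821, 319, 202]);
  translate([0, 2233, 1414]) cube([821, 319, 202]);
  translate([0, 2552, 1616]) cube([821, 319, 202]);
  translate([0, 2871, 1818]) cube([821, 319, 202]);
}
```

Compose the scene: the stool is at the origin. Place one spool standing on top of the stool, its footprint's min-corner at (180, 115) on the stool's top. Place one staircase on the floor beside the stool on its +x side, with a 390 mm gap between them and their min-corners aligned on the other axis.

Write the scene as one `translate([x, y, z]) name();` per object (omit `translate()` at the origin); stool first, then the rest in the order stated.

stool();
translate([180, 115, 425]) spool();
translate([709, 0, 0]) staircase();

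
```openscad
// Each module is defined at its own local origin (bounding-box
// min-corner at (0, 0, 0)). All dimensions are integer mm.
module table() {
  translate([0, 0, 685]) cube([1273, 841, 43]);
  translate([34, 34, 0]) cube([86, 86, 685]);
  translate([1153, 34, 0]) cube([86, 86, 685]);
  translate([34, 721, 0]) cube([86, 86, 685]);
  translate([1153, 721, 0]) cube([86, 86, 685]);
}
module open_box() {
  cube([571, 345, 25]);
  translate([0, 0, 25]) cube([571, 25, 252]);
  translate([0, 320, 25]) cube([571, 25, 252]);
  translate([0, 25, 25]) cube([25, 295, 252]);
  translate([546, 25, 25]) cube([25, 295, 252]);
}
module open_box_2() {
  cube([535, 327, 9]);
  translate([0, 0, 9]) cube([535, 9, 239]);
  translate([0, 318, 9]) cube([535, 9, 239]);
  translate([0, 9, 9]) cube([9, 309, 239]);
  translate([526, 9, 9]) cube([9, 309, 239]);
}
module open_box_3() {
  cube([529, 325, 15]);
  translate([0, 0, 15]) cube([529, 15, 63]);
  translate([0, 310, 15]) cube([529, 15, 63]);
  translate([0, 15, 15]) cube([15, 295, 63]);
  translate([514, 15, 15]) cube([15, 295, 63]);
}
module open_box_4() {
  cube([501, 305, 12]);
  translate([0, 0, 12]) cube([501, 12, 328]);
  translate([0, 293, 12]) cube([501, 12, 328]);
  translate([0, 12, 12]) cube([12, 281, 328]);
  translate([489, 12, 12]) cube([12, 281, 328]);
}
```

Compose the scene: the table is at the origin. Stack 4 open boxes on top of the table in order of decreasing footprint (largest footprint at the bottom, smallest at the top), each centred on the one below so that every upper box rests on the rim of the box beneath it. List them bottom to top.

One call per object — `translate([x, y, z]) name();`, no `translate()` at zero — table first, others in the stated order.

table();
translate([351, 248, 728]) open_box();
translate([369, 257, 1005]) open_box_2();
translate([372, 258, 1253]) open_box_3();
translate([386, 268, 1331]) open_box_4();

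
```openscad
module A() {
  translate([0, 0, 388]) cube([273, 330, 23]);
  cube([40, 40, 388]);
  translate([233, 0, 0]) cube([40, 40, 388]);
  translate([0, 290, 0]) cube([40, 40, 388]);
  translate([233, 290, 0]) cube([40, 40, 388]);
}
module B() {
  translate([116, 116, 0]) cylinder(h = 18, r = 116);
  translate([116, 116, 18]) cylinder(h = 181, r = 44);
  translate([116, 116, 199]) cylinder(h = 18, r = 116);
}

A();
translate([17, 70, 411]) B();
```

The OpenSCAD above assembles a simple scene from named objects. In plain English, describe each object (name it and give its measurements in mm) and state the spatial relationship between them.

A is a four-legged stool. The seat is a 273×330×23 mm slab whose top surface is at z = 411 mm; four square legs, each 40×40 mm in cross-section, run from the floor (z = 0) to the underside of the seat, each flush with a corner of the seat.

B is a spool: two coaxial disc flanges of radius 116 mm and thickness 18 mm, joined by a core cylinder of radius 44 mm and height 181 mm. The lower flange rests on z = 0 and the three cylinders share a vertical axis.

The spool is on top of the stool.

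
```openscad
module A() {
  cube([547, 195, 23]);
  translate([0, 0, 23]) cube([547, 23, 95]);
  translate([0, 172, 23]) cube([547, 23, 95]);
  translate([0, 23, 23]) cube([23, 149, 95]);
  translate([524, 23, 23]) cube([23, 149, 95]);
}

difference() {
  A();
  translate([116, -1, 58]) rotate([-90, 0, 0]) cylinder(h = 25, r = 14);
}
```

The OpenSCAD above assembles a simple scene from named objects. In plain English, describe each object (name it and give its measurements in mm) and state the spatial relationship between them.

A is an open-topped rectangular box: outside dimensions 547×195×118 mm, with a uniform wall and base thickness of 23 mm. The base is a full 547×195 slab on the floor; four walls sit on top of the base. The front and back walls (the −y and +y sides) span the full width; the two side walls fit between them.

The open box has a circular hole of radius 14 mm through its front wall, centred at (x = 116, z = 58).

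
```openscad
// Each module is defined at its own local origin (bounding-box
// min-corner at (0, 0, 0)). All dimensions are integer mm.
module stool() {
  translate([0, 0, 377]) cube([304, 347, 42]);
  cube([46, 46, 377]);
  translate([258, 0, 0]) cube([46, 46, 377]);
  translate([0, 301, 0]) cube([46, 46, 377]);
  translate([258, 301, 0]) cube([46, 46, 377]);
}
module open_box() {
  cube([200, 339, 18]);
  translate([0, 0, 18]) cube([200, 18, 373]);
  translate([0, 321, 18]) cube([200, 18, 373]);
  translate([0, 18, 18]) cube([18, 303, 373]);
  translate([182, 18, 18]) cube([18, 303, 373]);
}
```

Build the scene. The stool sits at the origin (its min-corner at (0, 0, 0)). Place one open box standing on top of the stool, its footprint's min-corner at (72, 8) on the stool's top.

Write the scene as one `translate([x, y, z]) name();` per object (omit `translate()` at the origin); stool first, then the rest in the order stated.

stool();
translate([72, 8, 419]) open_box();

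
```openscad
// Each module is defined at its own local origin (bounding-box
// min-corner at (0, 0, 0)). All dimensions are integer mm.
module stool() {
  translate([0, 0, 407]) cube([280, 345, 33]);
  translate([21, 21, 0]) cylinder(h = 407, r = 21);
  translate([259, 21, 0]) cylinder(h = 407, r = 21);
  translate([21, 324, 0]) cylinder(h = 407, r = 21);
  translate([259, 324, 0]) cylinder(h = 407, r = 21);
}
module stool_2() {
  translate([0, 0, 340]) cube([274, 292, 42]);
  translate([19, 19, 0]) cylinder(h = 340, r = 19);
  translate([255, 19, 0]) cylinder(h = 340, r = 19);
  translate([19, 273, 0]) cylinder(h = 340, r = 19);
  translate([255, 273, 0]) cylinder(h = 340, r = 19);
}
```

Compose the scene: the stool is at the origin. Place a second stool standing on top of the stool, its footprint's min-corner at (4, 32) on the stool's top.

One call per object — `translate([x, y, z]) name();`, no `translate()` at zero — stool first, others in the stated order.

stool();
translate([4, 32, 440]) stool_2();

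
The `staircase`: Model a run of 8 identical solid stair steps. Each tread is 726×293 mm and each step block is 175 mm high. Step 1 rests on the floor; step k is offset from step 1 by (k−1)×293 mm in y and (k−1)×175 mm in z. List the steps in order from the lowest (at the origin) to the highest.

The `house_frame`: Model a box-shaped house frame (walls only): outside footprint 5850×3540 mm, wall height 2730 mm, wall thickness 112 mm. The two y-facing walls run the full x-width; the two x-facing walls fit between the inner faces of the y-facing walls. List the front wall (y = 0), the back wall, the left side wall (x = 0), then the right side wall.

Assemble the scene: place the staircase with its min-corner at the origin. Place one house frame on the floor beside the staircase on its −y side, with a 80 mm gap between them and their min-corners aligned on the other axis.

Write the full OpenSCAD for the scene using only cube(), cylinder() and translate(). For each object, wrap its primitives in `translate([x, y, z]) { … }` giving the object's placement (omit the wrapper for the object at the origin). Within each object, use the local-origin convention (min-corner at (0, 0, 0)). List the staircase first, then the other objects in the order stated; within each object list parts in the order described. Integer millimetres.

cube([726, 293, 175]);
translate([0, 293, 175]) cube([726, 293, 175]);
translate([0, 586, 350]) cube([726, 293, 175]);
translate([0, 879, 525]) cube([726, 293, 175]);
translate([0, 1172, 700]) cube([726, 293, 175]);
translate([0, 1465, 875]) cube([726, 293, 175]);
translate([0, 1758, 1050]) cube([726, 293, 175]);
translate([0, 2051, 1225]) cube([726, 293, 175]);
translate([0, -3620, 0]) {
  cube([5850, 112, 2730]);
  translate([0, 3428, 0]) cube([5850, 112, 2730]);
  translate([0, 112, 0]) cube([112, 3316, 2730]);
  translate([5738, 112, 0]) cube([112, 3316, 2730]);
}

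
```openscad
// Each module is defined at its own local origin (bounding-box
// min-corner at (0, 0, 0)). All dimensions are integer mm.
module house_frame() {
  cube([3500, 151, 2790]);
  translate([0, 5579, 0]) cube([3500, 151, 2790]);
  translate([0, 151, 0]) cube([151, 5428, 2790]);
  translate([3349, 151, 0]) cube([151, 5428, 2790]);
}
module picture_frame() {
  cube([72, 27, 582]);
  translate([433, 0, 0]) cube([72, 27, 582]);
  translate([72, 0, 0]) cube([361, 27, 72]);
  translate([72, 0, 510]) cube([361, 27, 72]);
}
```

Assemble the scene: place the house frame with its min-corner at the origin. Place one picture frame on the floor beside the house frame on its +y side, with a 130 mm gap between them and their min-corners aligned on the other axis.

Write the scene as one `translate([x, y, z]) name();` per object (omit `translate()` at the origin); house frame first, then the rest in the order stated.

house_frame();
translate([0, 5860, 0]) picture_frame();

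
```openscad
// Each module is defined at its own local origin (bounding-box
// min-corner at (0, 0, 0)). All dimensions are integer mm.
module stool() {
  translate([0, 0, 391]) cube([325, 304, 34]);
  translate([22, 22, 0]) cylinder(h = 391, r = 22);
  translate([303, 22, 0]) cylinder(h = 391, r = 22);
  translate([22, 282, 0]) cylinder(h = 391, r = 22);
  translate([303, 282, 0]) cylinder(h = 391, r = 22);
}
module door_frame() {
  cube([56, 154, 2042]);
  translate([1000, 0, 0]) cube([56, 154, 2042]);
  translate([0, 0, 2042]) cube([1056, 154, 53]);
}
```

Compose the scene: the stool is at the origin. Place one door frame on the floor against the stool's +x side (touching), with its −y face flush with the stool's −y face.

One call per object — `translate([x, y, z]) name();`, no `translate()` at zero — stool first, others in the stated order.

stool();
translate([325, 0, 0]) door_frame();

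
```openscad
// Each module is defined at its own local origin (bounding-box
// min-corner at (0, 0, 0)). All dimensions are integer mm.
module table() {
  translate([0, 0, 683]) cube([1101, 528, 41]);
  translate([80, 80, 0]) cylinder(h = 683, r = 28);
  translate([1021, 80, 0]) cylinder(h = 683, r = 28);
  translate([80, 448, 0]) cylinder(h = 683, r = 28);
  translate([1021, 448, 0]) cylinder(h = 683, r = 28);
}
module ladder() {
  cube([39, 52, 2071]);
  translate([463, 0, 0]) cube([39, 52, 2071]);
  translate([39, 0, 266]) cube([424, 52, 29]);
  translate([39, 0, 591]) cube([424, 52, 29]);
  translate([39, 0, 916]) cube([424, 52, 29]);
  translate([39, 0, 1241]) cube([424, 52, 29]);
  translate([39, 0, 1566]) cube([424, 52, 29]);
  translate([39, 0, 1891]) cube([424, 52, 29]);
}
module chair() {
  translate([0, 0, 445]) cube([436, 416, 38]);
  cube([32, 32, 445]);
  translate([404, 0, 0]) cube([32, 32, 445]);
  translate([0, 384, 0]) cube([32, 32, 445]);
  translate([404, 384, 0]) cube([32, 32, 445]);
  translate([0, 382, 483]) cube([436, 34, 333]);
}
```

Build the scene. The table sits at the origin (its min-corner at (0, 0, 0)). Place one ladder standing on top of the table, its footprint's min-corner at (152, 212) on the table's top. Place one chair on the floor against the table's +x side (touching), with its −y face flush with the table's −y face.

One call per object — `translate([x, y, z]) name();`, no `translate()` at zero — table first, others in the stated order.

table();
translate([152, 212, 724]) ladder();
translate([1101, 0, 0]) chair();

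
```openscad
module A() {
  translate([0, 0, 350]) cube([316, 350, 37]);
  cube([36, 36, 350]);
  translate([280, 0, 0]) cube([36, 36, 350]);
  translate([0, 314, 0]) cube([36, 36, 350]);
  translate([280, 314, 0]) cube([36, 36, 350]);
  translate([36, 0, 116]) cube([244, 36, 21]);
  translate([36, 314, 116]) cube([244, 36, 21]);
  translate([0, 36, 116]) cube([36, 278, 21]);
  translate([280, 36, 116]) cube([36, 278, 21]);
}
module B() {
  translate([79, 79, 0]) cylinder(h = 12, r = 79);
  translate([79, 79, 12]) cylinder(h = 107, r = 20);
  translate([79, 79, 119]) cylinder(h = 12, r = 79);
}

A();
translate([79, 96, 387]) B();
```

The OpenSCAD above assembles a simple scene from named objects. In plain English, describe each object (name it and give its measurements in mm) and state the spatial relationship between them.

A is a four-legged stool. The seat is a 316×350×37 mm slab whose top surface is at z = 387 mm; four square legs, each 36×36 mm in cross-section, run from the floor (z = 0) to the underside of the seat, each flush with a corner of the seat. Four stretchers, 36 mm wide and 21 mm tall, connect adjacent legs with their undersides at z = 116 mm, each running between the inner faces of the legs it joins and aligned with the legs' outer faces on the other axis.

B is a spool: two coaxial disc flanges of radius 79 mm and thickness 12 mm, joined by a core cylinder of radius 20 mm and height 107 mm. The lower flange rests on z = 0 and the three cylinders share a vertical axis.

The spool is on top of the stool, centred.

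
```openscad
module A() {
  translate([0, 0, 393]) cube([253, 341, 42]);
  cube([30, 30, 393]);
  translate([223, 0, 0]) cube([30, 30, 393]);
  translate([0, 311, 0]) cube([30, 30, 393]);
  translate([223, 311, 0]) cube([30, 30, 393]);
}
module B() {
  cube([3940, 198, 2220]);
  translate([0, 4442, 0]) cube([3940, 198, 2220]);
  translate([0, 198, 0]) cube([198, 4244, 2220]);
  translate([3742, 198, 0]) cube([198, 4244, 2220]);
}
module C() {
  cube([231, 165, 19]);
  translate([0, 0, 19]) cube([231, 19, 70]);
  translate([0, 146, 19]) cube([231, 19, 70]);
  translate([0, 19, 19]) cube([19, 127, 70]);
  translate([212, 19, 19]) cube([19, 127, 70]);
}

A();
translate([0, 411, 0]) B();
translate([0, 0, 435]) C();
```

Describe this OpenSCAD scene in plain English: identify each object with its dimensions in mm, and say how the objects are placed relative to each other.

A is a four-legged stool. The seat is a 253×341×42 mm slab whose top surface is at z = 435 mm; four square legs, each 30×30 mm in cross-section, run from the floor (z = 0) to the underside of the seat, each flush with a corner of the seat.

B is a box-shaped house frame (walls only): outside footprint 3940×4640 mm, wall height 2220 mm, wall thickness 198 mm. The two y-facing walls run the full x-width; the two x-facing walls fit between the inner faces of the y-facing walls.

C is an open storage box with external size 231×165×89 mm and wall thickness 19 mm (the base is also 19 mm thick). The base covers the whole footprint; the four walls stand on the base, with the y-facing walls full-width and the x-facing walls fitting between their inner faces.

The house frame is on the floor beside the stool on its +y side. The open box is on top of the stool.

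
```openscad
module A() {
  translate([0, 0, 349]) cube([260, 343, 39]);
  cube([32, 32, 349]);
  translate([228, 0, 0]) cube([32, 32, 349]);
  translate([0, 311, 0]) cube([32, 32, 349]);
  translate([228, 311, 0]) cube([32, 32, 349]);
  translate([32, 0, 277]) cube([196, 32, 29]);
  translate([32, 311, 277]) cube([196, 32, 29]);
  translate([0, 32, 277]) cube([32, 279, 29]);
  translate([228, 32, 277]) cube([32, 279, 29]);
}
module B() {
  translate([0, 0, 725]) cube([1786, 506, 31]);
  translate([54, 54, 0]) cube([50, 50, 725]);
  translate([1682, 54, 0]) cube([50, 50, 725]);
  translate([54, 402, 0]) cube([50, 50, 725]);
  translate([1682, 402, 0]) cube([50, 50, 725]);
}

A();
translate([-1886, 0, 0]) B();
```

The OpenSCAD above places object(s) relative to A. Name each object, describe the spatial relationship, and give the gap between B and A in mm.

A is a stool. B is a table. The table is on the floor beside the stool on its −x side. The gap between the table and the stool is 100 mm.

The table's nearest face is 100 mm from the stool's −x face.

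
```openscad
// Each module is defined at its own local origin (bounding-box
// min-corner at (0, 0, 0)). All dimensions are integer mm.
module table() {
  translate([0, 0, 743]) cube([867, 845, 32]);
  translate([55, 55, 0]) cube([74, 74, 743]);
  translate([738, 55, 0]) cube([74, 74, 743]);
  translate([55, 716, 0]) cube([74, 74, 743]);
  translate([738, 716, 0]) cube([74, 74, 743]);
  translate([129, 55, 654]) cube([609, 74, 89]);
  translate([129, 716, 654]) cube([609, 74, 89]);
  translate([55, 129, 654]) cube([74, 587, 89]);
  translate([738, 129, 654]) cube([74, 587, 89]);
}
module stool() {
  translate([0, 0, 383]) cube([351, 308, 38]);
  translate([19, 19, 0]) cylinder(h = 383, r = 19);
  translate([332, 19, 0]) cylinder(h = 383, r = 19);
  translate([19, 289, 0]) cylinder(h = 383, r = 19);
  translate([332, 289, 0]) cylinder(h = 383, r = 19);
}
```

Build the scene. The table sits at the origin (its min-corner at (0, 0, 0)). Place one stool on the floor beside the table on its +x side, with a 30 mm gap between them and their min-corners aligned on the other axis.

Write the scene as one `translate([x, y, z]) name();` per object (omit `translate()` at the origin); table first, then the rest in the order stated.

table();
translate([897, 0, 0]) stool();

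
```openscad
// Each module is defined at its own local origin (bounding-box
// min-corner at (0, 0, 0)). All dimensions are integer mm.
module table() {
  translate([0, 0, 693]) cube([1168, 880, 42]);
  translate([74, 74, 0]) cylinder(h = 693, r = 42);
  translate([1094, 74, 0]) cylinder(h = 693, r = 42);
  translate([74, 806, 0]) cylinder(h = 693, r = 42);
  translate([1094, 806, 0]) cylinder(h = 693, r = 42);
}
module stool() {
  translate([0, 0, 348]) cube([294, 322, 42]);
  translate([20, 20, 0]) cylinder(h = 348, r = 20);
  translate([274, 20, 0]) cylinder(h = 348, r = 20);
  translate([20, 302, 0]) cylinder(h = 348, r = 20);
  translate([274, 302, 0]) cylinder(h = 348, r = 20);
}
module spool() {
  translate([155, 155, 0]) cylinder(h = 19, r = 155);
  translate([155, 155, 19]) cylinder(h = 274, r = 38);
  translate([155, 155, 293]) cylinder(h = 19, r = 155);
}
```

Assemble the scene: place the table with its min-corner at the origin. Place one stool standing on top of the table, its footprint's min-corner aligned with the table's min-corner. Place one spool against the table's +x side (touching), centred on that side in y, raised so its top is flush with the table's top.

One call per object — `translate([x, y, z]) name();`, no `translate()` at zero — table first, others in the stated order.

table();
translate([0, 0, 735]) stool();
translate([1168, 285, 423]) spool();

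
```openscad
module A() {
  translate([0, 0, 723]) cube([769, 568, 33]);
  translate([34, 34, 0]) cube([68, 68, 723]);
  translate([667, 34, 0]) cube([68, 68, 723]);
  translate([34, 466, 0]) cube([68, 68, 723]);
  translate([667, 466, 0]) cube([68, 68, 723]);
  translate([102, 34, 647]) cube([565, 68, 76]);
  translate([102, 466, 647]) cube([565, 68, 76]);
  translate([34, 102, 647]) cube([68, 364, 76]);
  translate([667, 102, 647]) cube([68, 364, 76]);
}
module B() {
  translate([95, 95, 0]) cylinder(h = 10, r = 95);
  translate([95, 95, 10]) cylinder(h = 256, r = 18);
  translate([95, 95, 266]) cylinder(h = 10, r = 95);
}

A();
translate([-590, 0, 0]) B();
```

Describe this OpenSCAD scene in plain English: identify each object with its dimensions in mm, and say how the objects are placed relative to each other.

A is a rectangular dining table. The top is 769×568×33 mm with its upper surface at z = 756 mm. It stands on four 68×68 mm square legs, each inset 34 mm from the nearest pair of top edges, running from the floor to the underside of the top. Four apron rails, 68 mm thick and 76 mm tall, run between adjacent legs with their top edges flush with the underside of the top and their outer faces flush with the legs' outer faces.

B is a spool: two coaxial disc flanges of radius 95 mm and thickness 10 mm, joined by a core cylinder of radius 18 mm and height 256 mm. The lower flange rests on z = 0 and the three cylinders share a vertical axis.

The spool is on the floor beside the table on its −x side.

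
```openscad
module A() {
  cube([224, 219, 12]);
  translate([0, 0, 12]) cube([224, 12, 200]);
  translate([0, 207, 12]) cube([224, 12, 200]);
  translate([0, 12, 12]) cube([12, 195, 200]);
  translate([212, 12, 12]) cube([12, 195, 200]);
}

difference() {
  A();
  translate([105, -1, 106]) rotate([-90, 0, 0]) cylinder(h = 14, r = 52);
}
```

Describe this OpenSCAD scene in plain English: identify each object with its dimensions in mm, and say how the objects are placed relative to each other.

A is an open-topped rectangular box: outside dimensions 224×219×212 mm, with a uniform wall and base thickness of 12 mm. The base is a full 224×219 slab on the floor; four walls sit on top of the base. The front and back walls (the −y and +y sides) span the full width; the two side walls fit between them.

The open box has a circular hole of radius 52 mm through its front wall, centred at (x = 105, z = 106).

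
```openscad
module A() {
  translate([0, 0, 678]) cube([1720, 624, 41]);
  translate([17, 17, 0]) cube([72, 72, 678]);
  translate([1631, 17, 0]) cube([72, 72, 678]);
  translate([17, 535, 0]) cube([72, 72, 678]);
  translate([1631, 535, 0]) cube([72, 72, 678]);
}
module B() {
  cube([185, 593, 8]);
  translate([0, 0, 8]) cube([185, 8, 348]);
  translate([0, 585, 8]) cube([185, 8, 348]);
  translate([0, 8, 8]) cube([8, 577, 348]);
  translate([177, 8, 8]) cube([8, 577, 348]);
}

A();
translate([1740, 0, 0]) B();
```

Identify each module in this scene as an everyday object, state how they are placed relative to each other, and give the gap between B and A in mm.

The open box's nearest face is 20 mm from the table's +x face.

A is a table. B is an open box. The open box is on the floor beside the table on its +x side. The gap between the open box and the table is 20 mm.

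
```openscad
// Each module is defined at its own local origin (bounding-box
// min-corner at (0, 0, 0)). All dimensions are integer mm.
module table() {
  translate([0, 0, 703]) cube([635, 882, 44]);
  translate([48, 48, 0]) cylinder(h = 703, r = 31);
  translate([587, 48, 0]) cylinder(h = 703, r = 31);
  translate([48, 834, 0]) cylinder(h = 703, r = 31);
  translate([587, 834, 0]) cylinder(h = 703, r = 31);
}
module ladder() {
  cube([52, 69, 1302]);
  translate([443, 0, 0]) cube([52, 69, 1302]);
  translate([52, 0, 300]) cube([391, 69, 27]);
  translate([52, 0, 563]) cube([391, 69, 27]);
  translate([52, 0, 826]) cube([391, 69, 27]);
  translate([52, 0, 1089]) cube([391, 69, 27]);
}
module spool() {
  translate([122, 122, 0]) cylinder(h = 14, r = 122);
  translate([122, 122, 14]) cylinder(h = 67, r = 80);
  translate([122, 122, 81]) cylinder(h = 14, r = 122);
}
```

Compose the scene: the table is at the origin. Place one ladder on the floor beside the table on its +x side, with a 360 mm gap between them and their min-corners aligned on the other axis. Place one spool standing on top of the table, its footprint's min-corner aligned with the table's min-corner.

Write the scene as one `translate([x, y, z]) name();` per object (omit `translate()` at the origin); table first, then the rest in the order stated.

table();
translate([995, 0, 0]) ladder();
translate([0, 0, 747]) spool();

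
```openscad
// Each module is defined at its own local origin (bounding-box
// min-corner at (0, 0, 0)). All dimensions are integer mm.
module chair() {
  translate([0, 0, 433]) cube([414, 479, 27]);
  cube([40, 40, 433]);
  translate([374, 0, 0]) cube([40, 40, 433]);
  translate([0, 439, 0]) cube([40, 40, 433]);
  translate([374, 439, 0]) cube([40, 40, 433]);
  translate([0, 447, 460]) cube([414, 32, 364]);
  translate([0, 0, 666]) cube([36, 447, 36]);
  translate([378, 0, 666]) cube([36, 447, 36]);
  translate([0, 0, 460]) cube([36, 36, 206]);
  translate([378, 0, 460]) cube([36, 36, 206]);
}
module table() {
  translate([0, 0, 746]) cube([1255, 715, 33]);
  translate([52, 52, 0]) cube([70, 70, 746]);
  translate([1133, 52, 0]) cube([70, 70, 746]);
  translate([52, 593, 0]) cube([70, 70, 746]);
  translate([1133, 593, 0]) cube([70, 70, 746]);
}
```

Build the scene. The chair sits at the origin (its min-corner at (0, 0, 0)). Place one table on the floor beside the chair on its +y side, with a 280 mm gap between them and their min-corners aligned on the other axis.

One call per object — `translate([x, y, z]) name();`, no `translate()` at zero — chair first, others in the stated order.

chair();
translate([0, 759, 0]) table();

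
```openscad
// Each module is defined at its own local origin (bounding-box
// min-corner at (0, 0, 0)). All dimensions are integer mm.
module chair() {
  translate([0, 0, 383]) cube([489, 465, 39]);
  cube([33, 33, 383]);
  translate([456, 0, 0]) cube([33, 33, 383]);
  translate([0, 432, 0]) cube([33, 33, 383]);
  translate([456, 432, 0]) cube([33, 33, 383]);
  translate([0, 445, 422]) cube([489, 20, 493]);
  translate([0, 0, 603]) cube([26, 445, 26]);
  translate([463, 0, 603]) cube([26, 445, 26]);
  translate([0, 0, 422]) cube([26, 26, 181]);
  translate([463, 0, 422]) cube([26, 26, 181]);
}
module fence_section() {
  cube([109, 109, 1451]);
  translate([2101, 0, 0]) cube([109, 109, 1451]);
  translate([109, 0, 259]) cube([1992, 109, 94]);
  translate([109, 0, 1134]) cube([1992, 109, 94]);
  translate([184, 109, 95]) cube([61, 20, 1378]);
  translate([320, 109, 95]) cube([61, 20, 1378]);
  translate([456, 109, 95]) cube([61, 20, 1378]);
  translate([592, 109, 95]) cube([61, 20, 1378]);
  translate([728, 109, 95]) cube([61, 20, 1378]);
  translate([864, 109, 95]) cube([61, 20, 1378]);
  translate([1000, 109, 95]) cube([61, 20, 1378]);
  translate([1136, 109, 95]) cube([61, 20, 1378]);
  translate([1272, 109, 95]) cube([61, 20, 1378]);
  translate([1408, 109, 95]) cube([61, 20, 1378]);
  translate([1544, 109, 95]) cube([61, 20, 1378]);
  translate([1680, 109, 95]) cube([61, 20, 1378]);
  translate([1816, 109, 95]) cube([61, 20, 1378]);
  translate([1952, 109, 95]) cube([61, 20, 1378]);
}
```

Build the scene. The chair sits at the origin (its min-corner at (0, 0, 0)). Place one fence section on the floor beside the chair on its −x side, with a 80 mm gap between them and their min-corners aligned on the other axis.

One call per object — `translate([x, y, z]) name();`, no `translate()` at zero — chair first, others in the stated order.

chair();
translate([-2290, 0, 0]) fence_section();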